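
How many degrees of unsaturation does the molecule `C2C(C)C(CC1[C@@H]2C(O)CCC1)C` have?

2

Molecular formula from the SMILES: C12H22O.
DoU = (2C + 2 + N − H − X)/2 = (2·12 + 2 + 0 − 22 − 0)/2 = 4/2 = 2.
(Structurally: 2 ring(s) + 0 π bond(s) = 2.)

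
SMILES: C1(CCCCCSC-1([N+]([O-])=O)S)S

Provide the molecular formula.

Heavy atoms from the SMILES: 7 C, 1 N, 2 O, 3 S.
Implicit hydrogens by atom environment:
  5 × C: 2 H each → 10
  2 × S: 1 H each → 2
  1 × C: 1 H
  1 × C: no H
  1 × N (charge +1): no H
  1 × O: no H
  1 × O (charge -1): no H
  1 × S: no H
  Total hydrogens = 13.
Molecular formula: C7H13NO2S3

C7H13NO2S3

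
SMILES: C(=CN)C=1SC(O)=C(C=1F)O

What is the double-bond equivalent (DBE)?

Molecular formula from the SMILES: C6H6FNO2S.
DoU = (2C + 2 + N − H − X)/2 = (2·6 + 2 + 1 − 6 − 1)/2 = 8/2 = 4.
(Structurally: 1 ring(s) + 3 π bond(s) = 4.)

4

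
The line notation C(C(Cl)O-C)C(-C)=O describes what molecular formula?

Heavy atoms from the SMILES: 5 C, 1 Cl, 2 O.
Implicit hydrogens by atom environment:
  2 × C: 3 H each → 6
  2 × O: no H
  1 × C: 2 H
  1 × C: 1 H
  1 × C: no H
  1 × Cl: no H
  Total hydrogens = 9.
Molecular formula: C5H9ClO2

C5H9ClO2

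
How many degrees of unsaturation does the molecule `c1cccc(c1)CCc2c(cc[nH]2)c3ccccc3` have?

11

Molecular formula from the SMILES: C18H17N.
DoU = (2C + 2 + N − H − X)/2 = (2·18 + 2 + 1 − 17 − 0)/2 = 22/2 = 11.
(Structurally: 3 ring(s) + 8 π bond(s) = 11.)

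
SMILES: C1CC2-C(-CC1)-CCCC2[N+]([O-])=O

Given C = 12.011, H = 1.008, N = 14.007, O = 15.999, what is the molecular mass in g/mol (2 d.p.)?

183.25

Molecular formula: C10H17NO2.
M = 10×12.011 + 17×1.008 + 1×14.007 + 2×15.999 = 183.25 g/mol.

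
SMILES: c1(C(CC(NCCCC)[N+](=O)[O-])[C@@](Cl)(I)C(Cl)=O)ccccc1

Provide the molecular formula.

Heavy atoms from the SMILES: 15 C, 2 Cl, 1 I, 2 N, 3 O.
Implicit hydrogens by atom environment:
  5 × C (aromatic): 1 H each → 5
  4 × C: 2 H each → 8
  2 × C: 1 H each → 2
  2 × C: no H
  2 × Cl: no H
  2 × O: no H
  1 × C: 3 H
  1 × C (aromatic): no H
  1 × I: no H
  1 × N: 1 H
  1 × N (charge +1): no H
  1 × O (charge -1): no H
  Total hydrogens = 19.
Molecular formula: C15H19Cl2IN2O3

C15H19Cl2IN2O3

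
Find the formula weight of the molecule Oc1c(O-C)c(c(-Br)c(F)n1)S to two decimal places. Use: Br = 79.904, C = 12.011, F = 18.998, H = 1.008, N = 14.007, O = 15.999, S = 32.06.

254.07

Molecular formula: C6H5BrFNO2S.
M = 1×79.904 + 6×12.011 + 1×18.998 + 5×1.008 + 1×14.007 + 2×15.999 + 1×32.06 = 254.07 g/mol.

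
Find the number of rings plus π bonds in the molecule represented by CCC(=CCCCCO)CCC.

Molecular formula from the SMILES: C11H22O.
DoU = (2C + 2 + N − H − X)/2 = (2·11 + 2 + 0 − 22 − 0)/2 = 2/2 = 1.
(Structurally: 0 ring(s) + 1 π bond(s) = 1.)

1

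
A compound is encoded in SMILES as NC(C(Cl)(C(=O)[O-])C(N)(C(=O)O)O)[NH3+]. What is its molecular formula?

C5H10ClN3O5

Heavy atoms from the SMILES: 5 C, 1 Cl, 3 N, 5 O.
Implicit hydrogens by atom environment:
  4 × C: no H
  2 × N: 2 H each → 4
  2 × O: 1 H each → 2
  2 × O: no H
  1 × C: 1 H
  1 × Cl: no H
  1 × N (charge +1): 3 H
  1 × O (charge -1): no H
  Total hydrogens = 10.
Molecular formula: C5H10ClN3O5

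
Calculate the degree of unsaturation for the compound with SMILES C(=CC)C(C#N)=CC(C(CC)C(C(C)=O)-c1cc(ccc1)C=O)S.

10

Molecular formula from the SMILES: C20H23NO2S.
DoU = (2C + 2 + N − H − X)/2 = (2·20 + 2 + 1 − 23 − 0)/2 = 20/2 = 10.
(Structurally: 1 ring(s) + 9 π bond(s) = 10.)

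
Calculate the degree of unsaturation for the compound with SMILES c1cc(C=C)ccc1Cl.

5

Molecular formula from the SMILES: C8H7Cl.
DoU = (2C + 2 + N − H − X)/2 = (2·8 + 2 + 0 − 7 − 1)/2 = 10/2 = 5.
(Structurally: 1 ring(s) + 4 π bond(s) = 5.)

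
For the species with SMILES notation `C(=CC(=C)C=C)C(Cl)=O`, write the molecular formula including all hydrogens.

Heavy atoms from the SMILES: 7 C, 1 Cl, 1 O.
Implicit hydrogens by atom environment:
  3 × C: 1 H each → 3
  2 × C: 2 H each → 4
  2 × C: no H
  1 × Cl: no H
  1 × O: no H
  Total hydrogens = 7.
Molecular formula: C7H7ClO

C7H7ClO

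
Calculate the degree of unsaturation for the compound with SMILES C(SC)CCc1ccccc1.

Molecular formula from the SMILES: C10H14S.
DoU = (2C + 2 + N − H − X)/2 = (2·10 + 2 + 0 − 14 − 0)/2 = 8/2 = 4.
(Structurally: 1 ring(s) + 3 π bond(s) = 4.)

4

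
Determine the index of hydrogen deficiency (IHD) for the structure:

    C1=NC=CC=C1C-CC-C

4

Molecular formula from the SMILES: C9H13N.
DoU = (2C + 2 + N − H − X)/2 = (2·9 + 2 + 1 − 13 − 0)/2 = 8/2 = 4.
(Structurally: 1 ring(s) + 3 π bond(s) = 4.)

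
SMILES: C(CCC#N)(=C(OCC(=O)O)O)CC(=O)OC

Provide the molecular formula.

Heavy atoms from the SMILES: 10 C, 1 N, 6 O.
Implicit hydrogens by atom environment:
  5 × C: no H
  4 × C: 2 H each → 8
  4 × O: no H
  2 × O: 1 H each → 2
  1 × C: 3 H
  1 × N: no H
  Total hydrogens = 13.
Molecular formula: C10H13NO6

C10H13NO6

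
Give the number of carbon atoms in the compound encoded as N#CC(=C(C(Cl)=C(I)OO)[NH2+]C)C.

7

The symbol for carbon appears 7 times in the SMILES. (Cl is a single chlorine, not C + l.)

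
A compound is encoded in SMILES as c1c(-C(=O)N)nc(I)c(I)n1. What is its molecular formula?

C5H3I2N3O

Heavy atoms from the SMILES: 5 C, 2 I, 3 N, 1 O.
Implicit hydrogens by atom environment:
  3 × C (aromatic): no H
  2 × I: no H
  2 × N (aromatic): no H
  1 × C (aromatic): 1 H
  1 × C: no H
  1 × N: 2 H
  1 × O: no H
  Total hydrogens = 3.
Molecular formula: C5H3I2N3O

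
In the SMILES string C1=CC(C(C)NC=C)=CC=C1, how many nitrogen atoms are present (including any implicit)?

The symbol for nitrogen appears 1 time in the SMILES.

1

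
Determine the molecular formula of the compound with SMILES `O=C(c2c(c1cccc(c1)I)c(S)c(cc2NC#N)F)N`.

C14H9FIN3OS

Heavy atoms from the SMILES: 14 C, 1 F, 1 I, 3 N, 1 O, 1 S.
Implicit hydrogens by atom environment:
  7 × C (aromatic): no H
  5 × C (aromatic): 1 H each → 5
  2 × C: no H
  1 × F: no H
  1 × I: no H
  1 × N: 2 H
  1 × N: 1 H
  1 × N: no H
  1 × O: no H
  1 × S: 1 H
  Total hydrogens = 9.
Molecular formula: C14H9FIN3OS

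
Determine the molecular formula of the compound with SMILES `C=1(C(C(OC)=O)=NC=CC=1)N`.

C7H8N2O2

Heavy atoms from the SMILES: 7 C, 2 N, 2 O.
Implicit hydrogens by atom environment:
  3 × C (aromatic): 1 H each → 3
  2 × C (aromatic): no H
  2 × O: no H
  1 × C: 3 H
  1 × C: no H
  1 × N: 2 H
  1 × N (aromatic): no H
  Total hydrogens = 8.
Molecular formula: C7H8N2O2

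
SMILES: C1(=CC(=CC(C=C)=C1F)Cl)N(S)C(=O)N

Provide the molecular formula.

C9H8ClFN2OS

Heavy atoms from the SMILES: 9 C, 1 Cl, 1 F, 2 N, 1 O, 1 S.
Implicit hydrogens by atom environment:
  4 × C (aromatic): no H
  2 × C (aromatic): 1 H each → 2
  1 × C: 2 H
  1 × C: 1 H
  1 × C: no H
  1 × Cl: no H
  1 × F: no H
  1 × N: 2 H
  1 × N: no H
  1 × O: no H
  1 × S: 1 H
  Total hydrogens = 8.
Molecular formula: C9H8ClFN2OS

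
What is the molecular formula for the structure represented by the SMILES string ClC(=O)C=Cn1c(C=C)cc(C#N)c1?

C10H7ClN2O

Heavy atoms from the SMILES: 10 C, 1 Cl, 2 N, 1 O.
Implicit hydrogens by atom environment:
  3 × C: 1 H each → 3
  2 × C (aromatic): 1 H each → 2
  2 × C (aromatic): no H
  2 × C: no H
  1 × C: 2 H
  1 × Cl: no H
  1 × N (aromatic): no H
  1 × N: no H
  1 × O: no H
  Total hydrogens = 7.
Molecular formula: C10H7ClN2O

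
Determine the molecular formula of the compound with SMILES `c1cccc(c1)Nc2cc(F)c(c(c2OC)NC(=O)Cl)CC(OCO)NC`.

Heavy atoms from the SMILES: 18 C, 1 Cl, 1 F, 3 N, 4 O.
Implicit hydrogens by atom environment:
  6 × C (aromatic): 1 H each → 6
  6 × C (aromatic): no H
  3 × N: 1 H each → 3
  3 × O: no H
  2 × C: 3 H each → 6
  2 × C: 2 H each → 4
  1 × C: 1 H
  1 × C: no H
  1 × Cl: no H
  1 × F: no H
  1 × O: 1 H
  Total hydrogens = 21.
Molecular formula: C18H21ClFN3O4

C18H21ClFN3O4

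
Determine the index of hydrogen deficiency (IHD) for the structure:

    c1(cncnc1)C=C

5

Molecular formula from the SMILES: C6H6N2.
DoU = (2C + 2 + N − H − X)/2 = (2·6 + 2 + 2 − 6 − 0)/2 = 10/2 = 5.
(Structurally: 1 ring(s) + 4 π bond(s) = 5.)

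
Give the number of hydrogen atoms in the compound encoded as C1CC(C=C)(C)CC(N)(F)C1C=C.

18

Hydrogens are implicit in SMILES; fill each atom to its normal valence:
  5 × C: 2 H each → 10
  3 × C: 1 H each → 3
  2 × C: no H
  1 × C: 3 H
  1 × F: no H
  1 × N: 2 H
  Total hydrogens = 18.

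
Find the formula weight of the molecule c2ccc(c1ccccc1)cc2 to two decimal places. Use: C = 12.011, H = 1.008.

Molecular formula: C12H10.
M = 12×12.011 + 10×1.008 = 154.21 g/mol.

154.21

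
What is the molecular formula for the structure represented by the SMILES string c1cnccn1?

C4H4N2

Heavy atoms from the SMILES: 4 C, 2 N.
Implicit hydrogens by atom environment:
  4 × C (aromatic): 1 H each → 4
  2 × N (aromatic): no H
  Total hydrogens = 4.
Molecular formula: C4H4N2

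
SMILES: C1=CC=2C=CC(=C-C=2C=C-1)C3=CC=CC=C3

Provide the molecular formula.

C16H12

Heavy atoms from the SMILES: 16 C.
Implicit hydrogens by atom environment:
  12 × C (aromatic): 1 H each → 12
  4 × C (aromatic): no H
  Total hydrogens = 12.
Molecular formula: C16H12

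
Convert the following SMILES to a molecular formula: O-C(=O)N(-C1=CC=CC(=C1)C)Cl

Heavy atoms from the SMILES: 8 C, 1 Cl, 1 N, 2 O.
Implicit hydrogens by atom environment:
  4 × C (aromatic): 1 H each → 4
  2 × C (aromatic): no H
  1 × C: 3 H
  1 × C: no H
  1 × Cl: no H
  1 × N: no H
  1 × O: 1 H
  1 × O: no H
  Total hydrogens = 8.
Molecular formula: C8H8ClNO2

C8H8ClNO2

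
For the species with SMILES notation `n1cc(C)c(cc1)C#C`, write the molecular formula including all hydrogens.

Heavy atoms from the SMILES: 8 C, 1 N.
Implicit hydrogens by atom environment:
  3 × C (aromatic): 1 H each → 3
  2 × C (aromatic): no H
  1 × C: 3 H
  1 × C: 1 H
  1 × C: no H
  1 × N (aromatic): no H
  Total hydrogens = 7.
Molecular formula: C8H7N

C8H7N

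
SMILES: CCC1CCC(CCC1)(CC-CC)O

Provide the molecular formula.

Heavy atoms from the SMILES: 13 C, 1 O.
Implicit hydrogens by atom environment:
  9 × C: 2 H each → 18
  2 × C: 3 H each → 6
  1 × C: 1 H
  1 × C: no H
  1 × O: 1 H
  Total hydrogens = 26.
Molecular formula: C13H26O

C13H26O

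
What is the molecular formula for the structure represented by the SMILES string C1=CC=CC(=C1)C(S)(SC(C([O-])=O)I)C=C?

C11H10IO2S2-

Heavy atoms from the SMILES: 11 C, 1 I, 2 O, 2 S.
Implicit hydrogens by atom environment:
  5 × C (aromatic): 1 H each → 5
  2 × C: 1 H each → 2
  2 × C: no H
  1 × C: 2 H
  1 × C (aromatic): no H
  1 × I: no H
  1 × O: no H
  1 × O (charge -1): no H
  1 × S: 1 H
  1 × S: no H
  Total hydrogens = 10.
Net charge -1.
Molecular formula: C11H10IO2S2-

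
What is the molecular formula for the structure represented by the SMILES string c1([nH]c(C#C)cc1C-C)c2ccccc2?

C14H13N

Heavy atoms from the SMILES: 14 C, 1 N.
Implicit hydrogens by atom environment:
  6 × C (aromatic): 1 H each → 6
  4 × C (aromatic): no H
  1 × C: 3 H
  1 × C: 2 H
  1 × C: 1 H
  1 × C: no H
  1 × N (aromatic): 1 H
  Total hydrogens = 13.
Molecular formula: C14H13N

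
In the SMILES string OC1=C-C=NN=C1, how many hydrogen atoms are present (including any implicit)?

Hydrogens are implicit in SMILES; fill each atom to its normal valence:
  3 × C (aromatic): 1 H each → 3
  2 × N (aromatic): no H
  1 × C (aromatic): no H
  1 × O: 1 H
  Total hydrogens = 4.

4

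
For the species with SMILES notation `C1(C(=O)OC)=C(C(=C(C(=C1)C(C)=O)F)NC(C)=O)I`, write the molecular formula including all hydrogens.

Heavy atoms from the SMILES: 12 C, 1 F, 1 I, 1 N, 4 O.
Implicit hydrogens by atom environment:
  5 × C (aromatic): no H
  4 × O: no H
  3 × C: 3 H each → 9
  3 × C: no H
  1 × C (aromatic): 1 H
  1 × F: no H
  1 × I: no H
  1 × N: 1 H
  Total hydrogens = 11.
Molecular formula: C12H11FINO4

C12H11FINO4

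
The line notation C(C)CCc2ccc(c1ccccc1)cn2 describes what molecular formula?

C15H17N

Heavy atoms from the SMILES: 15 C, 1 N.
Implicit hydrogens by atom environment:
  8 × C (aromatic): 1 H each → 8
  3 × C: 2 H each → 6
  3 × C (aromatic): no H
  1 × C: 3 H
  1 × N (aromatic): no H
  Total hydrogens = 17.
Molecular formula: C15H17N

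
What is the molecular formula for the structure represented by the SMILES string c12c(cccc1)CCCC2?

C10H12

Heavy atoms from the SMILES: 10 C.
Implicit hydrogens by atom environment:
  4 × C: 2 H each → 8
  4 × C (aromatic): 1 H each → 4
  2 × C (aromatic): no H
  Total hydrogens = 12.
Molecular formula: C10H12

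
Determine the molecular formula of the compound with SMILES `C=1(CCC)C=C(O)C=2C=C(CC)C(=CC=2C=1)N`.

C15H19NO

Heavy atoms from the SMILES: 15 C, 1 N, 1 O.
Implicit hydrogens by atom environment:
  6 × C (aromatic): no H
  4 × C (aromatic): 1 H each → 4
  3 × C: 2 H each → 6
  2 × C: 3 H each → 6
  1 × N: 2 H
  1 × O: 1 H
  Total hydrogens = 19.
Molecular formula: C15H19NO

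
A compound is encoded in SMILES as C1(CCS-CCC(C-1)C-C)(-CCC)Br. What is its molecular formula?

C12H23BrS

Heavy atoms from the SMILES: 1 Br, 12 C, 1 S.
Implicit hydrogens by atom environment:
  8 × C: 2 H each → 16
  2 × C: 3 H each → 6
  1 × Br: no H
  1 × C: 1 H
  1 × C: no H
  1 × S: no H
  Total hydrogens = 23.
Molecular formula: C12H23BrS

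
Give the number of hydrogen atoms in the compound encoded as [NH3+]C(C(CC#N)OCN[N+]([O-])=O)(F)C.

12

Hydrogens are implicit in SMILES; fill each atom to its normal valence:
  2 × C: 2 H each → 4
  2 × C: no H
  2 × O: no H
  1 × C: 3 H
  1 × C: 1 H
  1 × F: no H
  1 × N (charge +1): 3 H
  1 × N: 1 H
  1 × N (charge +1): no H
  1 × N: no H
  1 × O (charge -1): no H
  Total hydrogens = 12.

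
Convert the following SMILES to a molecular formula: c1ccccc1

Heavy atoms from the SMILES: 6 C.
Implicit hydrogens by atom environment:
  6 × C (aromatic): 1 H each → 6
  Total hydrogens = 6.
Molecular formula: C6H6

C6H6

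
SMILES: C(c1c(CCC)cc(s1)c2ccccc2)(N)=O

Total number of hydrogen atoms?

15

Hydrogens are implicit in SMILES; fill each atom to its normal valence:
  6 × C (aromatic): 1 H each → 6
  4 × C (aromatic): no H
  2 × C: 2 H each → 4
  1 × C: 3 H
  1 × C: no H
  1 × N: 2 H
  1 × O: no H
  1 × S (aromatic): no H
  Total hydrogens = 15.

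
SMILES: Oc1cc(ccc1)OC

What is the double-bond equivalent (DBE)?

Molecular formula from the SMILES: C7H8O2.
DoU = (2C + 2 + N − H − X)/2 = (2·7 + 2 + 0 − 8 − 0)/2 = 8/2 = 4.
(Structurally: 1 ring(s) + 3 π bond(s) = 4.)

4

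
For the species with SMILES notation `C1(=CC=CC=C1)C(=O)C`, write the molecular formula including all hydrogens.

C8H8O

Heavy atoms from the SMILES: 8 C, 1 O.
Implicit hydrogens by atom environment:
  5 × C (aromatic): 1 H each → 5
  1 × C: 3 H
  1 × C (aromatic): no H
  1 × C: no H
  1 × O: no H
  Total hydrogens = 8.
Molecular formula: C8H8O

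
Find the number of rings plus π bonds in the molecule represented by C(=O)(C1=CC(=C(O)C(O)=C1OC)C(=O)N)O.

Molecular formula from the SMILES: C9H9NO6.
DoU = (2C + 2 + N − H − X)/2 = (2·9 + 2 + 1 − 9 − 0)/2 = 12/2 = 6.
(Structurally: 1 ring(s) + 5 π bond(s) = 6.)

6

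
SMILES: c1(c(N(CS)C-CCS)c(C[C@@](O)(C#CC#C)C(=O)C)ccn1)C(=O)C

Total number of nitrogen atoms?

The symbol for nitrogen appears 2 times in the SMILES.

2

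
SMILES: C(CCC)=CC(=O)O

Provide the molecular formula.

Heavy atoms from the SMILES: 6 C, 2 O.
Implicit hydrogens by atom environment:
  2 × C: 2 H each → 4
  2 × C: 1 H each → 2
  1 × C: 3 H
  1 × C: no H
  1 × O: 1 H
  1 × O: no H
  Total hydrogens = 10.
Molecular formula: C6H10O2

C6H10O2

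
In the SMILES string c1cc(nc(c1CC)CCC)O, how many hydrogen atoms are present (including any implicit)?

Hydrogens are implicit in SMILES; fill each atom to its normal valence:
  3 × C: 2 H each → 6
  3 × C (aromatic): no H
  2 × C: 3 H each → 6
  2 × C (aromatic): 1 H each → 2
  1 × N (aromatic): no H
  1 × O: 1 H
  Total hydrogens = 15.

15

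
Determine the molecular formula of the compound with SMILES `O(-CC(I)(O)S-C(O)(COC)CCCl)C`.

C8H16ClIO4S

Heavy atoms from the SMILES: 8 C, 1 Cl, 1 I, 4 O, 1 S.
Implicit hydrogens by atom environment:
  4 × C: 2 H each → 8
  2 × C: 3 H each → 6
  2 × C: no H
  2 × O: 1 H each → 2
  2 × O: no H
  1 × Cl: no H
  1 × I: no H
  1 × S: no H
  Total hydrogens = 16.
Molecular formula: C8H16ClIO4S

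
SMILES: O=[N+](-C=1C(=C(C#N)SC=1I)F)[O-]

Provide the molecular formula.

C5FIN2O2S

Heavy atoms from the SMILES: 5 C, 1 F, 1 I, 2 N, 2 O, 1 S.
Implicit hydrogens by atom environment:
  4 × C (aromatic): no H
  1 × C: no H
  1 × F: no H
  1 × I: no H
  1 × N: no H
  1 × N (charge +1): no H
  1 × O: no H
  1 × O (charge -1): no H
  1 × S (aromatic): no H
  Total hydrogens = 0.
Molecular formula: C5FIN2O2S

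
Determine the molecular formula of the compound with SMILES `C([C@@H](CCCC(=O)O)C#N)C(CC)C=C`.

C12H19NO2

Heavy atoms from the SMILES: 12 C, 1 N, 2 O.
Implicit hydrogens by atom environment:
  6 × C: 2 H each → 12
  3 × C: 1 H each → 3
  2 × C: no H
  1 × C: 3 H
  1 × N: no H
  1 × O: 1 H
  1 × O: no H
  Total hydrogens = 19.
Molecular formula: C12H19NO2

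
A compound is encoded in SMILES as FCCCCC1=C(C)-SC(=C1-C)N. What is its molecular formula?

Heavy atoms from the SMILES: 10 C, 1 F, 1 N, 1 S.
Implicit hydrogens by atom environment:
  4 × C: 2 H each → 8
  4 × C (aromatic): no H
  2 × C: 3 H each → 6
  1 × F: no H
  1 × N: 2 H
  1 × S (aromatic): no H
  Total hydrogens = 16.
Molecular formula: C10H16FNS

C10H16FNS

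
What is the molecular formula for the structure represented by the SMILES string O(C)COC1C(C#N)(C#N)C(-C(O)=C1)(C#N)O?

Heavy atoms from the SMILES: 10 C, 3 N, 4 O.
Implicit hydrogens by atom environment:
  6 × C: no H
  3 × N: no H
  2 × C: 1 H each → 2
  2 × O: 1 H each → 2
  2 × O: no H
  1 × C: 3 H
  1 × C: 2 H
  Total hydrogens = 9.
Molecular formula: C10H9N3O4

C10H9N3O4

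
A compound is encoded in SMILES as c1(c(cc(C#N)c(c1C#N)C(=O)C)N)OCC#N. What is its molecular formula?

C12H8N4O2

Heavy atoms from the SMILES: 12 C, 4 N, 2 O.
Implicit hydrogens by atom environment:
  5 × C (aromatic): no H
  4 × C: no H
  3 × N: no H
  2 × O: no H
  1 × C: 3 H
  1 × C: 2 H
  1 × C (aromatic): 1 H
  1 × N: 2 H
  Total hydrogens = 8.
Molecular formula: C12H8N4O2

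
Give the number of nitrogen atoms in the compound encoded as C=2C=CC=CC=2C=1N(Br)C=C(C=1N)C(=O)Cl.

The symbol for nitrogen appears 2 times in the SMILES.

2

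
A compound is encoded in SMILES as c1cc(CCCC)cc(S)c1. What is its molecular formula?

Heavy atoms from the SMILES: 10 C, 1 S.
Implicit hydrogens by atom environment:
  4 × C (aromatic): 1 H each → 4
  3 × C: 2 H each → 6
  2 × C (aromatic): no H
  1 × C: 3 H
  1 × S: 1 H
  Total hydrogens = 14.
Molecular formula: C10H14S

C10H14S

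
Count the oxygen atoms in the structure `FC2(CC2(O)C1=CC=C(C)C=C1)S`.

1

The symbol for oxygen appears 1 time in the SMILES.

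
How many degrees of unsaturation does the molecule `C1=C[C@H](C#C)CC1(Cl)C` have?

4

Molecular formula from the SMILES: C8H9Cl.
DoU = (2C + 2 + N − H − X)/2 = (2·8 + 2 + 0 − 9 − 1)/2 = 8/2 = 4.
(Structurally: 1 ring(s) + 3 π bond(s) = 4.)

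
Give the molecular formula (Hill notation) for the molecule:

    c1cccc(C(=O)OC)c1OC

C9H10O3

Heavy atoms from the SMILES: 9 C, 3 O.
Implicit hydrogens by atom environment:
  4 × C (aromatic): 1 H each → 4
  3 × O: no H
  2 × C: 3 H each → 6
  2 × C (aromatic): no H
  1 × C: no H
  Total hydrogens = 10.
Molecular formula: C9H10O3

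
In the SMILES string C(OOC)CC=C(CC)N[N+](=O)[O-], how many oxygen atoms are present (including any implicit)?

4

The symbol for oxygen appears 4 times in the SMILES.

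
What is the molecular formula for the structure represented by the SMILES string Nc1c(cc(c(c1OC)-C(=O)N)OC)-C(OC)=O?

C11H14N2O5

Heavy atoms from the SMILES: 11 C, 2 N, 5 O.
Implicit hydrogens by atom environment:
  5 × C (aromatic): no H
  5 × O: no H
  3 × C: 3 H each → 9
  2 × C: no H
  2 × N: 2 H each → 4
  1 × C (aromatic): 1 H
  Total hydrogens = 14.
Molecular formula: C11H14N2O5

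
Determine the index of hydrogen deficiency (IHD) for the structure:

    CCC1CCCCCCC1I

1

Molecular formula from the SMILES: C10H19I.
DoU = (2C + 2 + N − H − X)/2 = (2·10 + 2 + 0 − 19 − 1)/2 = 2/2 = 1.
(Structurally: 1 ring(s) + 0 π bond(s) = 1.)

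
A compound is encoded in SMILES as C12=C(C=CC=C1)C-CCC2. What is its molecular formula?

C10H12

Heavy atoms from the SMILES: 10 C.
Implicit hydrogens by atom environment:
  4 × C: 2 H each → 8
  4 × C (aromatic): 1 H each → 4
  2 × C (aromatic): no H
  Total hydrogens = 12.
Molecular formula: C10H12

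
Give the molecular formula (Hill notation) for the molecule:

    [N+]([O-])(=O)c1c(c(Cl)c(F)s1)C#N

C5ClFN2O2S

Heavy atoms from the SMILES: 5 C, 1 Cl, 1 F, 2 N, 2 O, 1 S.
Implicit hydrogens by atom environment:
  4 × C (aromatic): no H
  1 × C: no H
  1 × Cl: no H
  1 × F: no H
  1 × N: no H
  1 × N (charge +1): no H
  1 × O: no H
  1 × O (charge -1): no H
  1 × S (aromatic): no H
  Total hydrogens = 0.
Molecular formula: C5ClFN2O2S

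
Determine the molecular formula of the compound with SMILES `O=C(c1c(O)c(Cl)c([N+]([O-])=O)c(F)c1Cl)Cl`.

Heavy atoms from the SMILES: 7 C, 3 Cl, 1 F, 1 N, 4 O.
Implicit hydrogens by atom environment:
  6 × C (aromatic): no H
  3 × Cl: no H
  2 × O: no H
  1 × C: no H
  1 × F: no H
  1 × N (charge +1): no H
  1 × O: 1 H
  1 × O (charge -1): no H
  Total hydrogens = 1.
Molecular formula: C7HCl3FNO4

C7HCl3FNO4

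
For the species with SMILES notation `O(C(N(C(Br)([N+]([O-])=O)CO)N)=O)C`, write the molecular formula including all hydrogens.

C4H8BrN3O5

Heavy atoms from the SMILES: 1 Br, 4 C, 3 N, 5 O.
Implicit hydrogens by atom environment:
  3 × O: no H
  2 × C: no H
  1 × Br: no H
  1 × C: 3 H
  1 × C: 2 H
  1 × N: 2 H
  1 × N: no H
  1 × N (charge +1): no H
  1 × O: 1 H
  1 × O (charge -1): no H
  Total hydrogens = 8.
Molecular formula: C4H8BrN3O5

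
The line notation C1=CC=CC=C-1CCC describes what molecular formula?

C9H12

Heavy atoms from the SMILES: 9 C.
Implicit hydrogens by atom environment:
  5 × C (aromatic): 1 H each → 5
  2 × C: 2 H each → 4
  1 × C: 3 H
  1 × C (aromatic): no H
  Total hydrogens = 12.
Molecular formula: C9H12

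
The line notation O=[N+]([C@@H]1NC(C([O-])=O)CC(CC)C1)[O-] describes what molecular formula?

Heavy atoms from the SMILES: 8 C, 2 N, 4 O.
Implicit hydrogens by atom environment:
  3 × C: 2 H each → 6
  3 × C: 1 H each → 3
  2 × O: no H
  2 × O (charge -1): no H
  1 × C: 3 H
  1 × C: no H
  1 × N: 1 H
  1 × N (charge +1): no H
  Total hydrogens = 13.
Net charge -1.
Molecular formula: C8H13N2O4-

C8H13N2O4-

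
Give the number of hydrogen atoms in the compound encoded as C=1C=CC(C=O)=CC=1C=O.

6

Hydrogens are implicit in SMILES; fill each atom to its normal valence:
  4 × C (aromatic): 1 H each → 4
  2 × C: 1 H each → 2
  2 × C (aromatic): no H
  2 × O: no H
  Total hydrogens = 6.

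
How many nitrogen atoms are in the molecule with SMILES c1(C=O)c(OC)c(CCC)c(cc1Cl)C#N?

The symbol for nitrogen appears 1 time in the SMILES.

1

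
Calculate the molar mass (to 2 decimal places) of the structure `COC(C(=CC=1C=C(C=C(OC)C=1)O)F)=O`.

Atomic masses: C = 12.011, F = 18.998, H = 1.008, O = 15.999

226.20

Molecular formula: C11H11FO4.
M = 11×12.011 + 1×18.998 + 11×1.008 + 4×15.999 = 226.20 g/mol.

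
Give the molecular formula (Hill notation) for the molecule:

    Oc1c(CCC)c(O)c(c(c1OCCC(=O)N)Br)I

C12H15BrINO4

Heavy atoms from the SMILES: 1 Br, 12 C, 1 I, 1 N, 4 O.
Implicit hydrogens by atom environment:
  6 × C (aromatic): no H
  4 × C: 2 H each → 8
  2 × O: 1 H each → 2
  2 × O: no H
  1 × Br: no H
  1 × C: 3 H
  1 × C: no H
  1 × I: no H
  1 × N: 2 H
  Total hydrogens = 15.
Molecular formula: C12H15BrINO4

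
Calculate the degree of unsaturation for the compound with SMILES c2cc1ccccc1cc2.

7

Molecular formula from the SMILES: C10H8.
DoU = (2C + 2 + N − H − X)/2 = (2·10 + 2 + 0 − 8 − 0)/2 = 14/2 = 7.
(Structurally: 2 ring(s) + 5 π bond(s) = 7.)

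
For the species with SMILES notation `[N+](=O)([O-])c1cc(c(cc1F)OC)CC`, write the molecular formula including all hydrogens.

C9H10FNO3

Heavy atoms from the SMILES: 9 C, 1 F, 1 N, 3 O.
Implicit hydrogens by atom environment:
  4 × C (aromatic): no H
  2 × C: 3 H each → 6
  2 × C (aromatic): 1 H each → 2
  2 × O: no H
  1 × C: 2 H
  1 × F: no H
  1 × N (charge +1): no H
  1 × O (charge -1): no H
  Total hydrogens = 10.
Molecular formula: C9H10FNO3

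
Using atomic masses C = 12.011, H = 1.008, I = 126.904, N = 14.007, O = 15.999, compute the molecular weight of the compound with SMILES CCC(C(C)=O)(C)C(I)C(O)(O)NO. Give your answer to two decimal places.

Molecular formula: C8H16INO4.
M = 8×12.011 + 16×1.008 + 1×126.904 + 1×14.007 + 4×15.999 = 317.12 g/mol.

317.12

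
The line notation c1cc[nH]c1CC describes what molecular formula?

Heavy atoms from the SMILES: 6 C, 1 N.
Implicit hydrogens by atom environment:
  3 × C (aromatic): 1 H each → 3
  1 × C: 3 H
  1 × C: 2 H
  1 × C (aromatic): no H
  1 × N (aromatic): 1 H
  Total hydrogens = 9.
Molecular formula: C6H9N

C6H9N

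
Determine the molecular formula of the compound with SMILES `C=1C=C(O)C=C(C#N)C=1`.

Heavy atoms from the SMILES: 7 C, 1 N, 1 O.
Implicit hydrogens by atom environment:
  4 × C (aromatic): 1 H each → 4
  2 × C (aromatic): no H
  1 × C: no H
  1 × N: no H
  1 × O: 1 H
  Total hydrogens = 5.
Molecular formula: C7H5NO

C7H5NO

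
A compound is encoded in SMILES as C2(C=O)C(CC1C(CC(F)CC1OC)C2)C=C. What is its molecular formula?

Heavy atoms from the SMILES: 14 C, 1 F, 2 O.
Implicit hydrogens by atom environment:
  8 × C: 1 H each → 8
  5 × C: 2 H each → 10
  2 × O: no H
  1 × C: 3 H
  1 × F: no H
  Total hydrogens = 21.
Molecular formula: C14H21FO2

C14H21FO2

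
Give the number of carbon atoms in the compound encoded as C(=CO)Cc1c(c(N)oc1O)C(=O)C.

9

The symbol for carbon appears 9 times in the SMILES. Lowercase c denotes aromatic carbon and counts toward C.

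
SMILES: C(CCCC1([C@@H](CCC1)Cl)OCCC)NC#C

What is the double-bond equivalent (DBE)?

3

Molecular formula from the SMILES: C14H24ClNO.
DoU = (2C + 2 + N − H − X)/2 = (2·14 + 2 + 1 − 24 − 1)/2 = 6/2 = 3.
(Structurally: 1 ring(s) + 2 π bond(s) = 3.)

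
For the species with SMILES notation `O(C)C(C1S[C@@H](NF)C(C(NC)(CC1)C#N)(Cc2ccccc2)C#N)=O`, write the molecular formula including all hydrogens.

C18H21FN4O2S

Heavy atoms from the SMILES: 18 C, 1 F, 4 N, 2 O, 1 S.
Implicit hydrogens by atom environment:
  5 × C (aromatic): 1 H each → 5
  5 × C: no H
  3 × C: 2 H each → 6
  2 × C: 3 H each → 6
  2 × C: 1 H each → 2
  2 × N: 1 H each → 2
  2 × N: no H
  2 × O: no H
  1 × C (aromatic): no H
  1 × F: no H
  1 × S: no H
  Total hydrogens = 21.
Molecular formula: C18H21FN4O2S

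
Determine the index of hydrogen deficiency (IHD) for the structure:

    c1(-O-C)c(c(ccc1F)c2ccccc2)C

8

Molecular formula from the SMILES: C14H13FO.
DoU = (2C + 2 + N − H − X)/2 = (2·14 + 2 + 0 − 13 − 1)/2 = 16/2 = 8.
(Structurally: 2 ring(s) + 6 π bond(s) = 8.)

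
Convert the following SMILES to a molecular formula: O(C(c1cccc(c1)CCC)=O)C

Heavy atoms from the SMILES: 11 C, 2 O.
Implicit hydrogens by atom environment:
  4 × C (aromatic): 1 H each → 4
  2 × C: 3 H each → 6
  2 × C: 2 H each → 4
  2 × C (aromatic): no H
  2 × O: no H
  1 × C: no H
  Total hydrogens = 14.
Molecular formula: C11H14O2

C11H14O2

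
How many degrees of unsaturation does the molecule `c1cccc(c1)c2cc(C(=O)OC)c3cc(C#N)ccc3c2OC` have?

14

Molecular formula from the SMILES: C20H15NO3.
DoU = (2C + 2 + N − H − X)/2 = (2·20 + 2 + 1 − 15 − 0)/2 = 28/2 = 14.
(Structurally: 3 ring(s) + 11 π bond(s) = 14.)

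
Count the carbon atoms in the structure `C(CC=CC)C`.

The symbol for carbon appears 6 times in the SMILES.

6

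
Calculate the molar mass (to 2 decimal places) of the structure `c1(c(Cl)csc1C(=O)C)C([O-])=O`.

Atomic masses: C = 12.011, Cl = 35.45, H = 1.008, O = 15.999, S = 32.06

203.62

Molecular formula: C7H4ClO3S-.
M = 7×12.011 + 1×35.45 + 4×1.008 + 3×15.999 + 1×32.06 = 203.62 g/mol.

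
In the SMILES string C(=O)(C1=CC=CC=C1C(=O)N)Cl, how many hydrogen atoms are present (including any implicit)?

Hydrogens are implicit in SMILES; fill each atom to its normal valence:
  4 × C (aromatic): 1 H each → 4
  2 × C (aromatic): no H
  2 × C: no H
  2 × O: no H
  1 × Cl: no H
  1 × N: 2 H
  Total hydrogens = 6.

6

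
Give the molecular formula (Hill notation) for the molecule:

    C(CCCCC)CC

C8H18

Heavy atoms from the SMILES: 8 C.
Implicit hydrogens by atom environment:
  6 × C: 2 H each → 12
  2 × C: 3 H each → 6
  Total hydrogens = 18.
Molecular formula: C8H18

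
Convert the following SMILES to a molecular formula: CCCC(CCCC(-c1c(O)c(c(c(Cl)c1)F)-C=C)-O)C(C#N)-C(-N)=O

Heavy atoms from the SMILES: 19 C, 1 Cl, 1 F, 2 N, 3 O.
Implicit hydrogens by atom environment:
  6 × C: 2 H each → 12
  5 × C (aromatic): no H
  4 × C: 1 H each → 4
  2 × C: no H
  2 × O: 1 H each → 2
  1 × C: 3 H
  1 × C (aromatic): 1 H
  1 × Cl: no H
  1 × F: no H
  1 × N: 2 H
  1 × N: no H
  1 × O: no H
  Total hydrogens = 24.
Molecular formula: C19H24ClFN2O3

C19H24ClFN2O3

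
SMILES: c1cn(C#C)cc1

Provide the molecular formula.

Heavy atoms from the SMILES: 6 C, 1 N.
Implicit hydrogens by atom environment:
  4 × C (aromatic): 1 H each → 4
  1 × C: 1 H
  1 × C: no H
  1 × N (aromatic): no H
  Total hydrogens = 5.
Molecular formula: C6H5N

C6H5N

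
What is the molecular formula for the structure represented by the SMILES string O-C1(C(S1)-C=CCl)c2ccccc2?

C10H9ClOS

Heavy atoms from the SMILES: 10 C, 1 Cl, 1 O, 1 S.
Implicit hydrogens by atom environment:
  5 × C (aromatic): 1 H each → 5
  3 × C: 1 H each → 3
  1 × C: no H
  1 × C (aromatic): no H
  1 × Cl: no H
  1 × O: 1 H
  1 × S: no H
  Total hydrogens = 9.
Molecular formula: C10H9ClOS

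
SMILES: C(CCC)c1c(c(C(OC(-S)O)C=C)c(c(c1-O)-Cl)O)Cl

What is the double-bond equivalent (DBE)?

5

Molecular formula from the SMILES: C14H18Cl2O4S.
DoU = (2C + 2 + N − H − X)/2 = (2·14 + 2 + 0 − 18 − 2)/2 = 10/2 = 5.
(Structurally: 1 ring(s) + 4 π bond(s) = 5.)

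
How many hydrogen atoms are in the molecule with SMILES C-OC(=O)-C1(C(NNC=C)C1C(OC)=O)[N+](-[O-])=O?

Hydrogens are implicit in SMILES; fill each atom to its normal valence:
  5 × O: no H
  3 × C: 1 H each → 3
  3 × C: no H
  2 × C: 3 H each → 6
  2 × N: 1 H each → 2
  1 × C: 2 H
  1 × N (charge +1): no H
  1 × O (charge -1): no H
  Total hydrogens = 13.

13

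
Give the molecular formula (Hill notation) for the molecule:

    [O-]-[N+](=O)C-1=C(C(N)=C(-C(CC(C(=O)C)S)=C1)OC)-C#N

C12H13N3O4S

Heavy atoms from the SMILES: 12 C, 3 N, 4 O, 1 S.
Implicit hydrogens by atom environment:
  5 × C (aromatic): no H
  3 × O: no H
  2 × C: 3 H each → 6
  2 × C: no H
  1 × C: 2 H
  1 × C (aromatic): 1 H
  1 × C: 1 H
  1 × N: 2 H
  1 × N: no H
  1 × N (charge +1): no H
  1 × O (charge -1): no H
  1 × S: 1 H
  Total hydrogens = 13.
Molecular formula: C12H13N3O4S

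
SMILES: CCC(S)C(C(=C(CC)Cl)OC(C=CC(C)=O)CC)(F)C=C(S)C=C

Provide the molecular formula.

Heavy atoms from the SMILES: 19 C, 1 Cl, 1 F, 2 O, 2 S.
Implicit hydrogens by atom environment:
  6 × C: 1 H each → 6
  5 × C: no H
  4 × C: 3 H each → 12
  4 × C: 2 H each → 8
  2 × O: no H
  2 × S: 1 H each → 2
  1 × Cl: no H
  1 × F: no H
  Total hydrogens = 28.
Molecular formula: C19H28ClFO2S2

C19H28ClFO2S2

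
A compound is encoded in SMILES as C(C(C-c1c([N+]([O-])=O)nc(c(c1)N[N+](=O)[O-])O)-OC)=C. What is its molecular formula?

Heavy atoms from the SMILES: 10 C, 4 N, 6 O.
Implicit hydrogens by atom environment:
  4 × C (aromatic): no H
  3 × O: no H
  2 × C: 2 H each → 4
  2 × C: 1 H each → 2
  2 × N (charge +1): no H
  2 × O (charge -1): no H
  1 × C: 3 H
  1 × C (aromatic): 1 H
  1 × N: 1 H
  1 × N (aromatic): no H
  1 × O: 1 H
  Total hydrogens = 12.
Molecular formula: C10H12N4O6

C10H12N4O6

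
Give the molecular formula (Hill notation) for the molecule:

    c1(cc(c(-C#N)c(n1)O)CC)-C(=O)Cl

Heavy atoms from the SMILES: 9 C, 1 Cl, 2 N, 2 O.
Implicit hydrogens by atom environment:
  4 × C (aromatic): no H
  2 × C: no H
  1 × C: 3 H
  1 × C: 2 H
  1 × C (aromatic): 1 H
  1 × Cl: no H
  1 × N (aromatic): no H
  1 × N: no H
  1 × O: 1 H
  1 × O: no H
  Total hydrogens = 7.
Molecular formula: C9H7ClN2O2

C9H7ClN2O2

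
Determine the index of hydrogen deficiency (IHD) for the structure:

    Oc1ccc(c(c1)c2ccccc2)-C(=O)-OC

9

Molecular formula from the SMILES: C14H12O3.
DoU = (2C + 2 + N − H − X)/2 = (2·14 + 2 + 0 − 12 − 0)/2 = 18/2 = 9.
(Structurally: 2 ring(s) + 7 π bond(s) = 9.)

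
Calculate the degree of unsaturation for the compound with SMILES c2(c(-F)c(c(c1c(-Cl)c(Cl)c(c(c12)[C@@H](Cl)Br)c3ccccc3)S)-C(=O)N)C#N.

14

Molecular formula from the SMILES: C19H9BrCl3FN2OS.
DoU = (2C + 2 + N − H − X)/2 = (2·19 + 2 + 2 − 9 − 5)/2 = 28/2 = 14.
(Structurally: 3 ring(s) + 11 π bond(s) = 14.)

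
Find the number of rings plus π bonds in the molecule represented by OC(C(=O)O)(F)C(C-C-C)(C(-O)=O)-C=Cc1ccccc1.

Molecular formula from the SMILES: C15H17FO5.
DoU = (2C + 2 + N − H − X)/2 = (2·15 + 2 + 0 − 17 − 1)/2 = 14/2 = 7.
(Structurally: 1 ring(s) + 6 π bond(s) = 7.)

7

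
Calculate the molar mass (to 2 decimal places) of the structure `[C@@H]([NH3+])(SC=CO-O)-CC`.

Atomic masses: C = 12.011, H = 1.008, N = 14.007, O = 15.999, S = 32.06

Molecular formula: C5H12NO2S+.
M = 5×12.011 + 12×1.008 + 1×14.007 + 2×15.999 + 1×32.06 = 150.22 g/mol.

150.22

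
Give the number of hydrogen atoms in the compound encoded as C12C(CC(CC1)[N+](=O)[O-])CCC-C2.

17

Hydrogens are implicit in SMILES; fill each atom to its normal valence:
  7 × C: 2 H each → 14
  3 × C: 1 H each → 3
  1 × N (charge +1): no H
  1 × O: no H
  1 × O (charge -1): no H
  Total hydrogens = 17.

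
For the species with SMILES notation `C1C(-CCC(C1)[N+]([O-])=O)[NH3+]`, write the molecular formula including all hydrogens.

Heavy atoms from the SMILES: 6 C, 2 N, 2 O.
Implicit hydrogens by atom environment:
  4 × C: 2 H each → 8
  2 × C: 1 H each → 2
  1 × N (charge +1): 3 H
  1 × N (charge +1): no H
  1 × O: no H
  1 × O (charge -1): no H
  Total hydrogens = 13.
Net charge +1.
Molecular formula: C6H13N2O2+

C6H13N2O2+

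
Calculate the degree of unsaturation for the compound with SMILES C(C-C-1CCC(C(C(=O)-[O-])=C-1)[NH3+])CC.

3

Molecular formula from the SMILES: C11H19NO2.
DoU = (2C + 2 + N − H − X)/2 = (2·11 + 2 + 1 − 19 − 0)/2 = 6/2 = 3.
(Structurally: 1 ring(s) + 2 π bond(s) = 3.)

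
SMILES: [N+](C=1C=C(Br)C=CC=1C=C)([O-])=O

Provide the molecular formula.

Heavy atoms from the SMILES: 1 Br, 8 C, 1 N, 2 O.
Implicit hydrogens by atom environment:
  3 × C (aromatic): 1 H each → 3
  3 × C (aromatic): no H
  1 × Br: no H
  1 × C: 2 H
  1 × C: 1 H
  1 × N (charge +1): no H
  1 × O: no H
  1 × O (charge -1): no H
  Total hydrogens = 6.
Molecular formula: C8H6BrNO2

C8H6BrNO2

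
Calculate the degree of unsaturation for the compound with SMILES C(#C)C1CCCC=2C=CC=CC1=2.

7

Molecular formula from the SMILES: C12H12.
DoU = (2C + 2 + N − H − X)/2 = (2·12 + 2 + 0 − 12 − 0)/2 = 14/2 = 7.
(Structurally: 2 ring(s) + 5 π bond(s) = 7.)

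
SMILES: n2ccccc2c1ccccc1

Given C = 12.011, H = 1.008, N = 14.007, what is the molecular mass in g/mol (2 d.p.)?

155.20

Molecular formula: C11H9N.
M = 11×12.011 + 9×1.008 + 1×14.007 = 155.20 g/mol.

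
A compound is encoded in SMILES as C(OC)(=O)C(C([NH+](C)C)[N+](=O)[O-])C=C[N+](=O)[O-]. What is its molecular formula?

C8H14N3O6+

Heavy atoms from the SMILES: 8 C, 3 N, 6 O.
Implicit hydrogens by atom environment:
  4 × C: 1 H each → 4
  4 × O: no H
  3 × C: 3 H each → 9
  2 × N (charge +1): no H
  2 × O (charge -1): no H
  1 × C: no H
  1 × N (charge +1): 1 H
  Total hydrogens = 14.
Net charge +1.
Molecular formula: C8H14N3O6+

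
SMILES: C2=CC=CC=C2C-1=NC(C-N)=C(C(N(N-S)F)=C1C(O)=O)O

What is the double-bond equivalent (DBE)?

Molecular formula from the SMILES: C13H13FN4O3S.
DoU = (2C + 2 + N − H − X)/2 = (2·13 + 2 + 4 − 13 − 1)/2 = 18/2 = 9.
(Structurally: 2 ring(s) + 7 π bond(s) = 9.)

9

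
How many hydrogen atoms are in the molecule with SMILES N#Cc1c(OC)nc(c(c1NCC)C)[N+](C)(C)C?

Hydrogens are implicit in SMILES; fill each atom to its normal valence:
  6 × C: 3 H each → 18
  5 × C (aromatic): no H
  1 × C: 2 H
  1 × C: no H
  1 × N: 1 H
  1 × N (aromatic): no H
  1 × N: no H
  1 × N (charge +1): no H
  1 × O: no H
  Total hydrogens = 21.

21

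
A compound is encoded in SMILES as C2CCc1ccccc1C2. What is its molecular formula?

Heavy atoms from the SMILES: 10 C.
Implicit hydrogens by atom environment:
  4 × C: 2 H each → 8
  4 × C (aromatic): 1 H each → 4
  2 × C (aromatic): no H
  Total hydrogens = 12.
Molecular formula: C10H12

C10H12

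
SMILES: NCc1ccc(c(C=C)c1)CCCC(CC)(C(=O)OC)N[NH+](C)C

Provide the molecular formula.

C19H32N3O2+

Heavy atoms from the SMILES: 19 C, 3 N, 2 O.
Implicit hydrogens by atom environment:
  6 × C: 2 H each → 12
  4 × C: 3 H each → 12
  3 × C (aromatic): 1 H each → 3
  3 × C (aromatic): no H
  2 × C: no H
  2 × O: no H
  1 × C: 1 H
  1 × N: 2 H
  1 × N: 1 H
  1 × N (charge +1): 1 H
  Total hydrogens = 32.
Net charge +1.
Molecular formula: C19H32N3O2+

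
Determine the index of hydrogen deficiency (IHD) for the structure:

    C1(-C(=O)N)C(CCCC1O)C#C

Molecular formula from the SMILES: C9H13NO2.
DoU = (2C + 2 + N − H − X)/2 = (2·9 + 2 + 1 − 13 − 0)/2 = 8/2 = 4.
(Structurally: 1 ring(s) + 3 π bond(s) = 4.)

4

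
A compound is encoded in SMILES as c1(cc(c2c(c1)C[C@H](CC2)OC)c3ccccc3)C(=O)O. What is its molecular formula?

Heavy atoms from the SMILES: 18 C, 3 O.
Implicit hydrogens by atom environment:
  7 × C (aromatic): 1 H each → 7
  5 × C (aromatic): no H
  3 × C: 2 H each → 6
  2 × O: no H
  1 × C: 3 H
  1 × C: 1 H
  1 × C: no H
  1 × O: 1 H
  Total hydrogens = 18.
Molecular formula: C18H18O3

C18H18O3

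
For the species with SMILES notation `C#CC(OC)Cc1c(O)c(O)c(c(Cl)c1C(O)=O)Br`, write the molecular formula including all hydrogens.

Heavy atoms from the SMILES: 1 Br, 12 C, 1 Cl, 5 O.
Implicit hydrogens by atom environment:
  6 × C (aromatic): no H
  3 × O: 1 H each → 3
  2 × C: 1 H each → 2
  2 × C: no H
  2 × O: no H
  1 × Br: no H
  1 × C: 3 H
  1 × C: 2 H
  1 × Cl: no H
  Total hydrogens = 10.
Molecular formula: C12H10BrClO5

C12H10BrClO5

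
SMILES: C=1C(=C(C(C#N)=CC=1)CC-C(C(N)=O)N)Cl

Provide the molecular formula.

Heavy atoms from the SMILES: 11 C, 1 Cl, 3 N, 1 O.
Implicit hydrogens by atom environment:
  3 × C (aromatic): 1 H each → 3
  3 × C (aromatic): no H
  2 × C: 2 H each → 4
  2 × C: no H
  2 × N: 2 H each → 4
  1 × C: 1 H
  1 × Cl: no H
  1 × N: no H
  1 × O: no H
  Total hydrogens = 12.
Molecular formula: C11H12ClN3O

C11H12ClN3O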